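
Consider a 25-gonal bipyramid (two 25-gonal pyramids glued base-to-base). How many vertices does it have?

27

A bipyramid over an n-gon has 2n triangular faces and n + 2 vertices: V = 25 + 2 = 27, E = 3·25 = 75, F = 2·25 = 50.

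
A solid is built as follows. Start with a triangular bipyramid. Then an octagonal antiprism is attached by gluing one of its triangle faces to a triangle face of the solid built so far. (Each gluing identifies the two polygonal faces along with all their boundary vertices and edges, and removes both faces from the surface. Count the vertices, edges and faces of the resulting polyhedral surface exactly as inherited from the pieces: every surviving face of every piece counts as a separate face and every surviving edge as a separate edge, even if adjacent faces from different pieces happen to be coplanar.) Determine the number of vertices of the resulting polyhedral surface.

18

A triangular bipyramid: V=5, E=9, F=6.
Attach an octagonal antiprism (V=16, E=32, F=18) along a 3-gon: merge 3 vertices and 3 edges, delete both glued faces → V=18, E=38, F=22.
Check: V − E + F = 18 − 38 + 22 = 2.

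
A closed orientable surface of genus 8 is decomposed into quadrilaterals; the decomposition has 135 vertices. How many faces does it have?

χ = 2 − 2·8 = -14, and every face is a square so 4F = 2E.
V − E + F = -14 with E = 4F/2 gives 135 − (4/2 − 1)·F = -14, so F = 149 and E = 298.

149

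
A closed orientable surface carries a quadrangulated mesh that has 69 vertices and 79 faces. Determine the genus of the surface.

Every face is a square, so 2E = 4·79 = 316, giving E = 158.
χ = V − E + F = 69 − 158 + 79 = -10.
For a closed orientable surface χ = 2 − 2g, so g = (2 − (-10))/2 = 6.

6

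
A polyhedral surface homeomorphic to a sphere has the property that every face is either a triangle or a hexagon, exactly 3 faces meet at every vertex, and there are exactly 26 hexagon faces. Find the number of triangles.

Let x be the number of triangles; then F = 26 + x.
Edge–face incidences: 2E = 6·26 + 3·x = 156 + 3x.
Every vertex has degree 3, so 3V = 2E.
Euler: V − E + F = 2 ⇒ (2E)/3 − E + (26 + x) = 2.
Multiply by 6: 2·(2E) − 3·(2E) + 6·(26 + x) = 12, i.e. 156 + 6x − (156 + 3x) = 12.
Collecting terms: 3x = 12, so x = 4.
Then 2E = 156 + 3·4 = 168, so E = 84, V = 2E/3 = 56, F = 26 + 4 = 30.

4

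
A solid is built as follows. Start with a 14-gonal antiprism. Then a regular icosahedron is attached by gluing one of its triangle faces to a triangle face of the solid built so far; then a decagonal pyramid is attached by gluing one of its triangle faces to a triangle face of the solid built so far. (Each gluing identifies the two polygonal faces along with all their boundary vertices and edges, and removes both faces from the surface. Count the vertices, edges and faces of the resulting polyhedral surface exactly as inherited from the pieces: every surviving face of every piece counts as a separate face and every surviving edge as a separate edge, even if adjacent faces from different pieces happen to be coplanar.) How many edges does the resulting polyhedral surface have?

100

A 14-gonal antiprism: V=28, E=56, F=30.
Attach a regular icosahedron (V=12, E=30, F=20) along a 3-gon: merge 3 vertices and 3 edges, delete both glued faces → V=37, E=83, F=48.
Attach a decagonal pyramid (V=11, E=20, F=11) along a 3-gon: merge 3 vertices and 3 edges, delete both glued faces → V=45, E=100, F=57.
Check: V − E + F = 45 − 100 + 57 = 2.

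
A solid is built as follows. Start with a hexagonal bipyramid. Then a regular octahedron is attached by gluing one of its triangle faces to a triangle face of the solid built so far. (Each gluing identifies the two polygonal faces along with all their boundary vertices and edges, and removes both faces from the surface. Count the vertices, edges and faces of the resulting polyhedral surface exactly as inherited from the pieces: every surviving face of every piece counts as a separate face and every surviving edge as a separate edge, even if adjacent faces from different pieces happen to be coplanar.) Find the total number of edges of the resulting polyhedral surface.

27

A hexagonal bipyramid: V=8, E=18, F=12.
Attach a regular octahedron (V=6, E=12, F=8) along a 3-gon: merge 3 vertices and 3 edges, delete both glued faces → V=11, E=27, F=18.
Check: V − E + F = 11 − 27 + 18 = 2.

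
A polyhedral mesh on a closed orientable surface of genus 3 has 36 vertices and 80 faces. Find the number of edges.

120

For a closed orientable surface of genus 3, χ = 2 − 2·3 = -4.
E = V + F − (-4) = 36 + 80 − (-4) = 120.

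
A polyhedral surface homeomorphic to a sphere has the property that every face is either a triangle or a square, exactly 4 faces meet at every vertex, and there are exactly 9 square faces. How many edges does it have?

30

Let x be the number of triangles; then F = 9 + x.
Edge–face incidences: 2E = 4·9 + 3·x = 36 + 3x.
Every vertex has degree 4, so 4V = 2E.
Euler: V − E + F = 2 ⇒ (2E)/4 − E + (9 + x) = 2.
Multiply by 8: 2·(2E) − 4·(2E) + 8·(9 + x) = 16, i.e. 72 + 8x − 2·(36 + 3x) = 16.
Collecting terms: 2x = 16, so x = 8.
Then 2E = 36 + 3·8 = 60, so E = 30, V = 2E/4 = 15, F = 9 + 8 = 17.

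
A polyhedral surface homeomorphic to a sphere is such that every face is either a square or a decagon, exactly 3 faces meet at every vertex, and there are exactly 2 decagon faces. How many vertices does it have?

20

Let x be the number of squares; then F = 2 + x.
Edge–face incidences: 2E = 10·2 + 4·x = 20 + 4x.
Every vertex has degree 3, so 3V = 2E.
Euler: V − E + F = 2 ⇒ (2E)/3 − E + (2 + x) = 2.
Multiply by 6: 2·(2E) − 3·(2E) + 6·(2 + x) = 12, i.e. 12 + 6x − (20 + 4x) = 12.
Collecting terms: 2x − 8 = 12, so 2x = 20, so x = 10.
Then 2E = 20 + 4·10 = 60, so E = 30, V = 2E/3 = 20, F = 2 + 10 = 12.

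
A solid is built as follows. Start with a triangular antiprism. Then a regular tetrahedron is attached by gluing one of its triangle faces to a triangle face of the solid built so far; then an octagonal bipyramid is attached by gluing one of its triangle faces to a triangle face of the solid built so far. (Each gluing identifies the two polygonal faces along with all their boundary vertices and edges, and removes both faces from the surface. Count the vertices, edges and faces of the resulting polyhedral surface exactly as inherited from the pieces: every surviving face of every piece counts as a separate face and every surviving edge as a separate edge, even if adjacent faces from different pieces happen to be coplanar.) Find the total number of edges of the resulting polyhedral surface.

36

A triangular antiprism: V=6, E=12, F=8.
Attach a regular tetrahedron (V=4, E=6, F=4) along a 3-gon: merge 3 vertices and 3 edges, delete both glued faces → V=7, E=15, F=10.
Attach an octagonal bipyramid (V=10, E=24, F=16) along a 3-gon: merge 3 vertices and 3 edges, delete both glued faces → V=14, E=36, F=24.
Check: V − E + F = 14 − 36 + 24 = 2.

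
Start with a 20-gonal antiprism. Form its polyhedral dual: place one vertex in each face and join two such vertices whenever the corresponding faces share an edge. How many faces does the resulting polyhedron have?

40

The base solid has V = 40, E = 80, F = 42.
The dual swaps V and F and preserves E: V′ = F = 42, E′ = E = 80, F′ = V = 40.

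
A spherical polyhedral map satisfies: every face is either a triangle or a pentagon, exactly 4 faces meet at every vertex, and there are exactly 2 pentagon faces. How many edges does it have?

20

Let x be the number of triangles; then F = 2 + x.
Edge–face incidences: 2E = 5·2 + 3·x = 10 + 3x.
Every vertex has degree 4, so 4V = 2E.
Euler: V − E + F = 2 ⇒ (2E)/4 − E + (2 + x) = 2.
Multiply by 8: 2·(2E) − 4·(2E) + 8·(2 + x) = 16, i.e. 16 + 8x − 2·(10 + 3x) = 16.
Collecting terms: 2x − 4 = 16, so 2x = 20, so x = 10.
Then 2E = 10 + 3·10 = 40, so E = 20, V = 2E/4 = 10, F = 2 + 10 = 12.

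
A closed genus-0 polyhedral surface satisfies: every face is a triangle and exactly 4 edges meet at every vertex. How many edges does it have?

12

Each face has 3 edges and each edge borders two faces, so 2E = 3F.
Each vertex has degree 4, so 4V = 2E and hence V = 3F/4.
Euler: V − E + F = 2 ⇒ (3F/4) − (3F/2) + F = 2.
Multiply by 8: (6 − 12 + 8)F = 16, i.e. 2F = 16.
So F = 8, E = 3·8/2 = 12, V = 3·8/4 = 6.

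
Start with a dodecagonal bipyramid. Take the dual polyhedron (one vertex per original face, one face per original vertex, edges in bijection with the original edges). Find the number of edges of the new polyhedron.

The base solid has V = 14, E = 36, F = 24.
The dual swaps V and F and preserves E: V′ = F = 24, E′ = E = 36, F′ = V = 14.

36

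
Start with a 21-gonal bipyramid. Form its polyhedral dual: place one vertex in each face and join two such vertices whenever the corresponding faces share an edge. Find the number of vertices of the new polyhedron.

The base solid has V = 23, E = 63, F = 42.
The dual swaps V and F and preserves E: V′ = F = 42, E′ = E = 63, F′ = V = 23.

42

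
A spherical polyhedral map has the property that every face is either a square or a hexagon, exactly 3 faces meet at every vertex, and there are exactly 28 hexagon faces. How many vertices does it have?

64

Let x be the number of squares; then F = 28 + x.
Edge–face incidences: 2E = 6·28 + 4·x = 168 + 4x.
Every vertex has degree 3, so 3V = 2E.
Euler: V − E + F = 2 ⇒ (2E)/3 − E + (28 + x) = 2.
Multiply by 6: 2·(2E) − 3·(2E) + 6·(28 + x) = 12, i.e. 168 + 6x − (168 + 4x) = 12.
Collecting terms: 2x = 12, so x = 6.
Then 2E = 168 + 4·6 = 192, so E = 96, V = 2E/3 = 64, F = 28 + 6 = 34.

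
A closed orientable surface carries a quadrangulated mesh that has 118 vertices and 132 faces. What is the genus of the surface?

Every face is a square, so 2E = 4·132 = 528, giving E = 264.
χ = V − E + F = 118 − 264 + 132 = -14.
For a closed orientable surface χ = 2 − 2g, so g = (2 − (-14))/2 = 8.

8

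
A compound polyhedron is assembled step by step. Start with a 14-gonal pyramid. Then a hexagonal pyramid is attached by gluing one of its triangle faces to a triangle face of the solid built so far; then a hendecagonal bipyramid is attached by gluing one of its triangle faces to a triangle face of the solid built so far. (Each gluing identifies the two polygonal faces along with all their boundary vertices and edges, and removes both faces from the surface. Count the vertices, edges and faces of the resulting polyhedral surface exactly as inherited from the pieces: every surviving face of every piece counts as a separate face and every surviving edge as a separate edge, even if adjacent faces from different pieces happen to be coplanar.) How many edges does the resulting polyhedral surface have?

A 14-gonal pyramid: V=15, E=28, F=15.
Attach a hexagonal pyramid (V=7, E=12, F=7) along a 3-gon: merge 3 vertices and 3 edges, delete both glued faces → V=19, E=37, F=20.
Attach a hendecagonal bipyramid (V=13, E=33, F=22) along a 3-gon: merge 3 vertices and 3 edges, delete both glued faces → V=29, E=67, F=40.
Check: V − E + F = 29 − 67 + 40 = 2.

67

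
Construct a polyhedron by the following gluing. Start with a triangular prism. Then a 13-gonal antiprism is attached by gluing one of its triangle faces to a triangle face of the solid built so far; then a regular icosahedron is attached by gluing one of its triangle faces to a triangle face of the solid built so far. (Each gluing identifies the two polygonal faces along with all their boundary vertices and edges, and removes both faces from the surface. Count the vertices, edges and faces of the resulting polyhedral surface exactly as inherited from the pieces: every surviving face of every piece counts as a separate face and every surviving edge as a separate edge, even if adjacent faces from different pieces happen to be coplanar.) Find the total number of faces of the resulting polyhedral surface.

A triangular prism: V=6, E=9, F=5.
Attach a 13-gonal antiprism (V=26, E=52, F=28) along a 3-gon: merge 3 vertices and 3 edges, delete both glued faces → V=29, E=58, F=31.
Attach a regular icosahedron (V=12, E=30, F=20) along a 3-gon: merge 3 vertices and 3 edges, delete both glued faces → V=38, E=85, F=49.
Check: V − E + F = 38 − 85 + 49 = 2.

49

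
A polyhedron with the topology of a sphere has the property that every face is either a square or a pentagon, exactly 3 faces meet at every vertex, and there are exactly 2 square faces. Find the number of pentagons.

8

Let x be the number of pentagons; then F = 2 + x.
Edge–face incidences: 2E = 4·2 + 5·x = 8 + 5x.
Every vertex has degree 3, so 3V = 2E.
Euler: V − E + F = 2 ⇒ (2E)/3 − E + (2 + x) = 2.
Multiply by 6: 2·(2E) − 3·(2E) + 6·(2 + x) = 12, i.e. 12 + 6x − (8 + 5x) = 12.
Collecting terms: x + 4 = 12, so x = 8.
Then 2E = 8 + 5·8 = 48, so E = 24, V = 2E/3 = 16, F = 2 + 8 = 10.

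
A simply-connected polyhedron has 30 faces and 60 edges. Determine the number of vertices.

Here V − E + F = 2.
V = 2 + E − F = 2 + 60 − 30 = 32.

32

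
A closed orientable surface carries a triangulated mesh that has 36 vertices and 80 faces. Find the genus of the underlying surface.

Every face is a triangle, so 2E = 3·80 = 240, giving E = 120.
χ = V − E + F = 36 − 120 + 80 = -4.
For a closed orientable surface χ = 2 − 2g, so g = (2 − (-4))/2 = 3.

3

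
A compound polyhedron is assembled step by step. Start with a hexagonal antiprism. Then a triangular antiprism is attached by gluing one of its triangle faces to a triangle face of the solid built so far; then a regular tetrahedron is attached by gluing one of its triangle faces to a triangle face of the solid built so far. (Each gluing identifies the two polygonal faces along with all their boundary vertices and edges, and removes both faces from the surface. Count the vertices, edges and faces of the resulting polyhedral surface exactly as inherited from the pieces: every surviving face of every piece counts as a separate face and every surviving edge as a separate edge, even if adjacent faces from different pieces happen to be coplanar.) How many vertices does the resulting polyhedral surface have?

A hexagonal antiprism: V=12, E=24, F=14.
Attach a triangular antiprism (V=6, E=12, F=8) along a 3-gon: merge 3 vertices and 3 edges, delete both glued faces → V=15, E=33, F=20.
Attach a regular tetrahedron (V=4, E=6, F=4) along a 3-gon: merge 3 vertices and 3 edges, delete both glued faces → V=16, E=36, F=22.
Check: V − E + F = 16 − 36 + 22 = 2.

16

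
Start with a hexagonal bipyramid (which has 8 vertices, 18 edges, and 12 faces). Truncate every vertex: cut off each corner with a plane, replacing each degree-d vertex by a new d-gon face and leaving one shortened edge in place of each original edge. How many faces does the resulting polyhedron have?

Truncation replaces each original edge-end by a new vertex, so V′ = 2E = 36.
Each original edge survives, and each old vertex of degree d contributes d new edges; summing degrees gives Σd = 2E, so E′ = E + 2E = 3E = 54.
Each original face survives and each original vertex becomes one new face: F′ = F + V = 20.

20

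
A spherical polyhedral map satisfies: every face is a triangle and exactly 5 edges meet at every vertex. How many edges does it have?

30

Each face has 3 edges and each edge borders two faces, so 2E = 3F.
Each vertex has degree 5, so 5V = 2E and hence V = 3F/5.
Euler: V − E + F = 2 ⇒ (3F/5) − (3F/2) + F = 2.
Multiply by 10: (6 − 15 + 10)F = 20, i.e. 1F = 20.
So F = 20, E = 3·20/2 = 30, V = 3·20/5 = 12.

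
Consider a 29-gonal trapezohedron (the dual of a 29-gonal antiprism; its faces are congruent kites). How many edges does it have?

The n-trapezohedron (dual of the n-antiprism) has V = 2·29 + 2 = 60, E = 4·29 = 116, F = 2·29 = 58.

116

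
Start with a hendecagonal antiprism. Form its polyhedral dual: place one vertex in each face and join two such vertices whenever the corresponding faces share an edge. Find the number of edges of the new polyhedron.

The base solid has V = 22, E = 44, F = 24.
The dual swaps V and F and preserves E: V′ = F = 24, E′ = E = 44, F′ = V = 22.

44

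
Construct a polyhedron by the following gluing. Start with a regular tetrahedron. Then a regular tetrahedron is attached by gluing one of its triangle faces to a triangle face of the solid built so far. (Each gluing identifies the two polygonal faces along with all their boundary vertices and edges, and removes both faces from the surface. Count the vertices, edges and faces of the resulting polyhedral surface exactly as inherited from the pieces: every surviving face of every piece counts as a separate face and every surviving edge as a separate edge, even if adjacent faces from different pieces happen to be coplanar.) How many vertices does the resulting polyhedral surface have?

5

A regular tetrahedron: V=4, E=6, F=4.
Attach a regular tetrahedron (V=4, E=6, F=4) along a 3-gon: merge 3 vertices and 3 edges, delete both glued faces → V=5, E=9, F=6.
Check: V − E + F = 5 − 9 + 6 = 2.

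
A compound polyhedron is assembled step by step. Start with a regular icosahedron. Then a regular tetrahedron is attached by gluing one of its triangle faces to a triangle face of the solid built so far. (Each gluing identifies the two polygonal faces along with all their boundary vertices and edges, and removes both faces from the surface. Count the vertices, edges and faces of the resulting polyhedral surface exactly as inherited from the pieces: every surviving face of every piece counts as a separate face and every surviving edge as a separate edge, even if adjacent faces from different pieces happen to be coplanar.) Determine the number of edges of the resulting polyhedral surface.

33

A regular icosahedron: V=12, E=30, F=20.
Attach a regular tetrahedron (V=4, E=6, F=4) along a 3-gon: merge 3 vertices and 3 edges, delete both glued faces → V=13, E=33, F=22.
Check: V − E + F = 13 − 33 + 22 = 2.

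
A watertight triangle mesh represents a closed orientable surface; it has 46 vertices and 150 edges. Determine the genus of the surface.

Every face is a triangle and each edge borders two faces, so 3F = 2·150, giving F = 100.
χ = V − E + F = 46 − 150 + 100 = -4.
For a closed orientable surface χ = 2 − 2g, so g = (2 − (-4))/2 = 3.

3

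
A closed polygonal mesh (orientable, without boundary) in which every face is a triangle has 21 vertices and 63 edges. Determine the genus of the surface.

Every face is a triangle and each edge borders two faces, so 3F = 2·63, giving F = 42.
χ = V − E + F = 21 − 63 + 42 = 0.
For a closed orientable surface χ = 2 − 2g, so g = (2 − (0))/2 = 1.

1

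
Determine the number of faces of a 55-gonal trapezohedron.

110

The n-trapezohedron (dual of the n-antiprism) has V = 2·55 + 2 = 112, E = 4·55 = 220, F = 2·55 = 110.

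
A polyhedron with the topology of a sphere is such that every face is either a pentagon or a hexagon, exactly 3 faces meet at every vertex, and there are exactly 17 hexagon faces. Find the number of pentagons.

12

Let x be the number of pentagons; then F = 17 + x.
Edge–face incidences: 2E = 6·17 + 5·x = 102 + 5x.
Every vertex has degree 3, so 3V = 2E.
Euler: V − E + F = 2 ⇒ (2E)/3 − E + (17 + x) = 2.
Multiply by 6: 2·(2E) − 3·(2E) + 6·(17 + x) = 12, i.e. 102 + 6x − (102 + 5x) = 12.
Collecting terms: x = 12.
Then 2E = 102 + 5·12 = 162, so E = 81, V = 2E/3 = 54, F = 17 + 12 = 29.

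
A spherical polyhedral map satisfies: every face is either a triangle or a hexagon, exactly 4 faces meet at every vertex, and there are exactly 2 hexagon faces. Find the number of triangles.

12

Let x be the number of triangles; then F = 2 + x.
Edge–face incidences: 2E = 6·2 + 3·x = 12 + 3x.
Every vertex has degree 4, so 4V = 2E.
Euler: V − E + F = 2 ⇒ (2E)/4 − E + (2 + x) = 2.
Multiply by 8: 2·(2E) − 4·(2E) + 8·(2 + x) = 16, i.e. 16 + 8x − 2·(12 + 3x) = 16.
Collecting terms: 2x − 8 = 16, so 2x = 24, so x = 12.
Then 2E = 12 + 3·12 = 48, so E = 24, V = 2E/4 = 12, F = 2 + 12 = 14.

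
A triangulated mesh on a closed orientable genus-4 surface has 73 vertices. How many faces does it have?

χ = 2 − 2·4 = -6, and every face is a triangle so 3F = 2E.
V − E + F = -6 with E = 3F/2 gives 73 − (3/2 − 1)·F = -6, so F = 158 and E = 237.

158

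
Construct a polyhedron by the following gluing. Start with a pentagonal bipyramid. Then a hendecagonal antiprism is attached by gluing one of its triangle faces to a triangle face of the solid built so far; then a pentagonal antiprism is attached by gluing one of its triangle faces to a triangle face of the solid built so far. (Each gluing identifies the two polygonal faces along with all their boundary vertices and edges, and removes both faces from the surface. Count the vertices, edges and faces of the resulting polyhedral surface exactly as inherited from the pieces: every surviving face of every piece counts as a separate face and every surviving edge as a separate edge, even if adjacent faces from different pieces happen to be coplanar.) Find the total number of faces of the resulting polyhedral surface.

42

A pentagonal bipyramid: V=7, E=15, F=10.
Attach a hendecagonal antiprism (V=22, E=44, F=24) along a 3-gon: merge 3 vertices and 3 edges, delete both glued faces → V=26, E=56, F=32.
Attach a pentagonal antiprism (V=10, E=20, F=12) along a 3-gon: merge 3 vertices and 3 edges, delete both glued faces → V=33, E=73, F=42.
Check: V − E + F = 33 − 73 + 42 = 2.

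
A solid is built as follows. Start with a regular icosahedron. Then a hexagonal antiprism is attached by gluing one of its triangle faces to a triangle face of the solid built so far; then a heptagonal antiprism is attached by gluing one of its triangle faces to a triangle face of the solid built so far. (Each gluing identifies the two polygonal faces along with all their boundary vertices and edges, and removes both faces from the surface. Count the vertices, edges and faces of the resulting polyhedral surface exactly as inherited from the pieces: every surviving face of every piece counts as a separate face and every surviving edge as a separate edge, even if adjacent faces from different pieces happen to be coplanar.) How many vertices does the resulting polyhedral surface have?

32

A regular icosahedron: V=12, E=30, F=20.
Attach a hexagonal antiprism (V=12, E=24, F=14) along a 3-gon: merge 3 vertices and 3 edges, delete both glued faces → V=21, E=51, F=32.
Attach a heptagonal antiprism (V=14, E=28, F=16) along a 3-gon: merge 3 vertices and 3 edges, delete both glued faces → V=32, E=76, F=46.
Check: V − E + F = 32 − 76 + 46 = 2.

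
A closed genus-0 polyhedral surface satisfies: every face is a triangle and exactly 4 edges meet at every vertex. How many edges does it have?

Each face has 3 edges and each edge borders two faces, so 2E = 3F.
Each vertex has degree 4, so 4V = 2E and hence V = 3F/4.
Euler: V − E + F = 2 ⇒ (3F/4) − (3F/2) + F = 2.
Multiply by 8: (6 − 12 + 8)F = 16, i.e. 2F = 16.
So F = 8, E = 3·8/2 = 12, V = 3·8/4 = 6.

12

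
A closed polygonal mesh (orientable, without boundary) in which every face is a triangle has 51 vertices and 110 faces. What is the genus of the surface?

3

Every face is a triangle, so 2E = 3·110 = 330, giving E = 165.
χ = V − E + F = 51 − 165 + 110 = -4.
For a closed orientable surface χ = 2 − 2g, so g = (2 − (-4))/2 = 3.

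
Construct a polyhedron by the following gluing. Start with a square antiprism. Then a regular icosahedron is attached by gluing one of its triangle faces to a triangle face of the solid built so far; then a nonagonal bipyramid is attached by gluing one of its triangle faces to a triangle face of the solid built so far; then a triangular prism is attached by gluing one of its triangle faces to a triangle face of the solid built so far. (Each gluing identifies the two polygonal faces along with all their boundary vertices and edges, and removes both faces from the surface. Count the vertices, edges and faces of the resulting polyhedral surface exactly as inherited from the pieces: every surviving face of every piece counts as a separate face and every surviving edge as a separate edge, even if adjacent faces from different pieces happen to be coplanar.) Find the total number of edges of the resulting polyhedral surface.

73

A square antiprism: V=8, E=16, F=10.
Attach a regular icosahedron (V=12, E=30, F=20) along a 3-gon: merge 3 vertices and 3 edges, delete both glued faces → V=17, E=43, F=28.
Attach a nonagonal bipyramid (V=11, E=27, F=18) along a 3-gon: merge 3 vertices and 3 edges, delete both glued faces → V=25, E=67, F=44.
Attach a triangular prism (V=6, E=9, F=5) along a 3-gon: merge 3 vertices and 3 edges, delete both glued faces → V=28, E=73, F=47.
Check: V − E + F = 28 − 73 + 47 = 2.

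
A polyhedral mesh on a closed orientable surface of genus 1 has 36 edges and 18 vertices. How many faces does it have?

18

For a closed orientable surface of genus 1, χ = 2 − 2·1 = 0.
F = 0 − V + E = 0 − 18 + 36 = 18.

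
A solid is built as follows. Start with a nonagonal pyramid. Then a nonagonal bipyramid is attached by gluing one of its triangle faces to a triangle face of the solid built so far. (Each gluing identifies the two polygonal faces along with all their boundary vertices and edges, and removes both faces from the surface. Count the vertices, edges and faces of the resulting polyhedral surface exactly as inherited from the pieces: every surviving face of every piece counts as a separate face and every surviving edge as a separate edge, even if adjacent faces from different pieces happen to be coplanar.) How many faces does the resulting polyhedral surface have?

26

A nonagonal pyramid: V=10, E=18, F=10.
Attach a nonagonal bipyramid (V=11, E=27, F=18) along a 3-gon: merge 3 vertices and 3 edges, delete both glued faces → V=18, E=42, F=26.
Check: V − E + F = 18 − 42 + 26 = 2.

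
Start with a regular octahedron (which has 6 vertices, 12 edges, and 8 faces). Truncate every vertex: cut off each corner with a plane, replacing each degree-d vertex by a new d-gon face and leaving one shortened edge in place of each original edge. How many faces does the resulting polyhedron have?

14

Truncation replaces each original edge-end by a new vertex, so V′ = 2E = 24.
Each original edge survives, and each old vertex of degree d contributes d new edges; summing degrees gives Σd = 2E, so E′ = E + 2E = 3E = 36.
Each original face survives and each original vertex becomes one new face: F′ = F + V = 14.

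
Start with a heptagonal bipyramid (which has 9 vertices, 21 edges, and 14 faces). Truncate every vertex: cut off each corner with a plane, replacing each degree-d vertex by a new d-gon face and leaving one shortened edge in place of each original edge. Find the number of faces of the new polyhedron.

23

Truncation replaces each original edge-end by a new vertex, so V′ = 2E = 42.
Each original edge survives, and each old vertex of degree d contributes d new edges; summing degrees gives Σd = 2E, so E′ = E + 2E = 3E = 63.
Each original face survives and each original vertex becomes one new face: F′ = F + V = 23.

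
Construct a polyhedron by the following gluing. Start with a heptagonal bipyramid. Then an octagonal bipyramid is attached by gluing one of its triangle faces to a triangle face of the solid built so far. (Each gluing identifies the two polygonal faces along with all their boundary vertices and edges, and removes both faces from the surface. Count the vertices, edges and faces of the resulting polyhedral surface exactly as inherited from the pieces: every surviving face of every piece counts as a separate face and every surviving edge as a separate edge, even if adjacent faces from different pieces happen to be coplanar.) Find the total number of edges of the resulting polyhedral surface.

42

A heptagonal bipyramid: V=9, E=21, F=14.
Attach an octagonal bipyramid (V=10, E=24, F=16) along a 3-gon: merge 3 vertices and 3 edges, delete both glued faces → V=16, E=42, F=28.
Check: V − E + F = 16 − 42 + 28 = 2.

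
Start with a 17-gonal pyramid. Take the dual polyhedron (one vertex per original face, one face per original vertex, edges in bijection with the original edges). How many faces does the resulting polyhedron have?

The base solid has V = 18, E = 34, F = 18.
The dual swaps V and F and preserves E: V′ = F = 18, E′ = E = 34, F′ = V = 18.

18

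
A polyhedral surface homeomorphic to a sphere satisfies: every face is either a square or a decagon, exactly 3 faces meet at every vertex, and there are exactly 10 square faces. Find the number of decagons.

2

Let x be the number of decagons; then F = 10 + x.
Edge–face incidences: 2E = 4·10 + 10·x = 40 + 10x.
Every vertex has degree 3, so 3V = 2E.
Euler: V − E + F = 2 ⇒ (2E)/3 − E + (10 + x) = 2.
Multiply by 6: 2·(2E) − 3·(2E) + 6·(10 + x) = 12, i.e. 60 + 6x − (40 + 10x) = 12.
Collecting terms: −4x + 20 = 12, so −4x = −8, so x = 2.
Then 2E = 40 + 10·2 = 60, so E = 30, V = 2E/3 = 20, F = 10 + 2 = 12.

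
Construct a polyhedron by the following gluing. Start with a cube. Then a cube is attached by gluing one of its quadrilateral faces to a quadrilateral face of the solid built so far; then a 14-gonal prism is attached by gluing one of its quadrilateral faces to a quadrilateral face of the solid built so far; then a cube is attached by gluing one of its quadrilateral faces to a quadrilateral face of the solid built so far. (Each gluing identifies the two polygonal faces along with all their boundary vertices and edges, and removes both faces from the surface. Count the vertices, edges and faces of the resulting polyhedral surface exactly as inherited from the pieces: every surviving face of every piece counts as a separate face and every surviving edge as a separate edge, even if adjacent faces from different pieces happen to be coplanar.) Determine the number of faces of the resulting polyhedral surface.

28

A cube: V=8, E=12, F=6.
Attach a cube (V=8, E=12, F=6) along a 4-gon: merge 4 vertices and 4 edges, delete both glued faces → V=12, E=20, F=10.
Attach a 14-gonal prism (V=28, E=42, F=16) along a 4-gon: merge 4 vertices and 4 edges, delete both glued faces → V=36, E=58, F=24.
Attach a cube (V=8, E=12, F=6) along a 4-gon: merge 4 vertices and 4 edges, delete both glued faces → V=40, E=66, F=28.
Check: V − E + F = 40 − 66 + 28 = 2.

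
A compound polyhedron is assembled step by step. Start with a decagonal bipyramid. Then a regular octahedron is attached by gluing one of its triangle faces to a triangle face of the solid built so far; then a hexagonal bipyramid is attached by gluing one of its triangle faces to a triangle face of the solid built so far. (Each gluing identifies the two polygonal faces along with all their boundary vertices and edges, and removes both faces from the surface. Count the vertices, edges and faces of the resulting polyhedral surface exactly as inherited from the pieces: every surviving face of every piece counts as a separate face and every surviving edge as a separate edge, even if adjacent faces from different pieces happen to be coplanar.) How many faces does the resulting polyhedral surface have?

36

A decagonal bipyramid: V=12, E=30, F=20.
Attach a regular octahedron (V=6, E=12, F=8) along a 3-gon: merge 3 vertices and 3 edges, delete both glued faces → V=15, E=39, F=26.
Attach a hexagonal bipyramid (V=8, E=18, F=12) along a 3-gon: merge 3 vertices and 3 edges, delete both glued faces → V=20, E=54, F=36.
Check: V − E + F = 20 − 54 + 36 = 2.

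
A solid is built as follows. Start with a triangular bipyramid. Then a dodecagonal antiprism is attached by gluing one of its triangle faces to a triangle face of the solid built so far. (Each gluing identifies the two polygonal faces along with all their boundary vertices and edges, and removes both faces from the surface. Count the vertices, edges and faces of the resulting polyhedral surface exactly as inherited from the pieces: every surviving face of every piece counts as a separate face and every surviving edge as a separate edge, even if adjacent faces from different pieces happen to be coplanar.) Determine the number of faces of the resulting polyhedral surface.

A triangular bipyramid: V=5, E=9, F=6.
Attach a dodecagonal antiprism (V=24, E=48, F=26) along a 3-gon: merge 3 vertices and 3 edges, delete both glued faces → V=26, E=54, F=30.
Check: V − E + F = 26 − 54 + 30 = 2.

30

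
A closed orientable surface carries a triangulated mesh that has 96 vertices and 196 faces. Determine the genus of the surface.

2

Every face is a triangle, so 2E = 3·196 = 588, giving E = 294.
χ = V − E + F = 96 − 294 + 196 = -2.
For a closed orientable surface χ = 2 − 2g, so g = (2 − (-2))/2 = 2.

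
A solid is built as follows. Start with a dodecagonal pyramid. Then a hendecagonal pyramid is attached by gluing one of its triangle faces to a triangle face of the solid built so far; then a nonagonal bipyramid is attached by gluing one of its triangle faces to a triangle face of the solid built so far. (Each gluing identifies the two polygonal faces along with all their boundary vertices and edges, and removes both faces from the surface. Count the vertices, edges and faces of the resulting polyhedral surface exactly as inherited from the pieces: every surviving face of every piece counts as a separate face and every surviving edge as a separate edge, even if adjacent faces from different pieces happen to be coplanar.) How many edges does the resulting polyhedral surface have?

A dodecagonal pyramid: V=13, E=24, F=13.
Attach a hendecagonal pyramid (V=12, E=22, F=12) along a 3-gon: merge 3 vertices and 3 edges, delete both glued faces → V=22, E=43, F=23.
Attach a nonagonal bipyramid (V=11, E=27, F=18) along a 3-gon: merge 3 vertices and 3 edges, delete both glued faces → V=30, E=67, F=39.
Check: V − E + F = 30 − 67 + 39 = 2.

67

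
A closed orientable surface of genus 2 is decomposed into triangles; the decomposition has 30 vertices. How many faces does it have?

χ = 2 − 2·2 = -2, and every face is a triangle so 3F = 2E.
V − E + F = -2 with E = 3F/2 gives 30 − (3/2 − 1)·F = -2, so F = 64 and E = 96.

64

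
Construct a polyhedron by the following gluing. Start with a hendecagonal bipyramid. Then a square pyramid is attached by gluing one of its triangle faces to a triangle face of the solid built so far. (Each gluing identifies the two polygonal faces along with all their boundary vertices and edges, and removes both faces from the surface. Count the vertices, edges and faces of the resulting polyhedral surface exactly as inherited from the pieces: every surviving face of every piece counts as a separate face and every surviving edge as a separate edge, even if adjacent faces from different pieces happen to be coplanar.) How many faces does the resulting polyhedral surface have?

A hendecagonal bipyramid: V=13, E=33, F=22.
Attach a square pyramid (V=5, E=8, F=5) along a 3-gon: merge 3 vertices and 3 edges, delete both glued faces → V=15, E=38, F=25.
Check: V − E + F = 15 − 38 + 25 = 2.

25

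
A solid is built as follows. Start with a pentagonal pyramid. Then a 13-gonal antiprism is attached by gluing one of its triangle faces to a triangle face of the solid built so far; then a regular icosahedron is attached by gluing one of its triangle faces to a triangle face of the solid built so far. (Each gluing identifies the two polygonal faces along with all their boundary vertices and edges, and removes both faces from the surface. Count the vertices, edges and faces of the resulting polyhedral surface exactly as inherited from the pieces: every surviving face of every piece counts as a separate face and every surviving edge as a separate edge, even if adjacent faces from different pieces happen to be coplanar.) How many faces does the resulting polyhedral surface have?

50

A pentagonal pyramid: V=6, E=10, F=6.
Attach a 13-gonal antiprism (V=26, E=52, F=28) along a 3-gon: merge 3 vertices and 3 edges, delete both glued faces → V=29, E=59, F=32.
Attach a regular icosahedron (V=12, E=30, F=20) along a 3-gon: merge 3 vertices and 3 edges, delete both glued faces → V=38, E=86, F=50.
Check: V − E + F = 38 − 86 + 50 = 2.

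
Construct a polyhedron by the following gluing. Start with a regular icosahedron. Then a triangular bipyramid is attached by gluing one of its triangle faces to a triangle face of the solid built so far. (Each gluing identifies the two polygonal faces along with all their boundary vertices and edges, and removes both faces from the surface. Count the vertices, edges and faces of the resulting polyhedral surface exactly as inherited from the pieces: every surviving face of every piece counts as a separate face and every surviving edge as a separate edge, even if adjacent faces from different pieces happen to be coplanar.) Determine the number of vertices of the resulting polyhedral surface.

14

A regular icosahedron: V=12, E=30, F=20.
Attach a triangular bipyramid (V=5, E=9, F=6) along a 3-gon: merge 3 vertices and 3 edges, delete both glued faces → V=14, E=36, F=24.
Check: V − E + F = 14 − 36 + 24 = 2.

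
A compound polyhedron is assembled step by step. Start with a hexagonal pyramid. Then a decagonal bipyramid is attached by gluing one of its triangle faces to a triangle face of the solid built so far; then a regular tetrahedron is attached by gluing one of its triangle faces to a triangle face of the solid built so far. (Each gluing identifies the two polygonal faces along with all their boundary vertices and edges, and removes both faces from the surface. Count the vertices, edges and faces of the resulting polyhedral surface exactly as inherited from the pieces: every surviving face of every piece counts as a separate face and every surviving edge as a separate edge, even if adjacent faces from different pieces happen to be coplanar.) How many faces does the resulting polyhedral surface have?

27

A hexagonal pyramid: V=7, E=12, F=7.
Attach a decagonal bipyramid (V=12, E=30, F=20) along a 3-gon: merge 3 vertices and 3 edges, delete both glued faces → V=16, E=39, F=25.
Attach a regular tetrahedron (V=4, E=6, F=4) along a 3-gon: merge 3 vertices and 3 edges, delete both glued faces → V=17, E=42, F=27.
Check: V − E + F = 17 − 42 + 27 = 2.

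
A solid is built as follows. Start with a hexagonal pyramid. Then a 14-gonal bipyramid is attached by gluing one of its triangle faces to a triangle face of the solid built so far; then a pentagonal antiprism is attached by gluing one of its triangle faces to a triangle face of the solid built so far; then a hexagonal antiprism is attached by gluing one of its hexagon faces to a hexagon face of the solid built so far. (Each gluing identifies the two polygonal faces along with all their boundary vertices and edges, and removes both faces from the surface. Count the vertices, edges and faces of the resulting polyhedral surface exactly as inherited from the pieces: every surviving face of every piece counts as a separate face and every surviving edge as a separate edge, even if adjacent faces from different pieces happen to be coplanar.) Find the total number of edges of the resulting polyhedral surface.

86

A hexagonal pyramid: V=7, E=12, F=7.
Attach a 14-gonal bipyramid (V=16, E=42, F=28) along a 3-gon: merge 3 vertices and 3 edges, delete both glued faces → V=20, E=51, F=33.
Attach a pentagonal antiprism (V=10, E=20, F=12) along a 3-gon: merge 3 vertices and 3 edges, delete both glued faces → V=27, E=68, F=43.
Attach a hexagonal antiprism (V=12, E=24, F=14) along a 6-gon: merge 6 vertices and 6 edges, delete both glued faces → V=33, E=86, F=55.
Check: V − E + F = 33 − 86 + 55 = 2.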